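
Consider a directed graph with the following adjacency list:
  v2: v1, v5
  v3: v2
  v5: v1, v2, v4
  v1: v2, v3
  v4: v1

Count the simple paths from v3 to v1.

3

v3→v2→v1
v3→v2→v5→v1
v3→v2→v5→v4→v1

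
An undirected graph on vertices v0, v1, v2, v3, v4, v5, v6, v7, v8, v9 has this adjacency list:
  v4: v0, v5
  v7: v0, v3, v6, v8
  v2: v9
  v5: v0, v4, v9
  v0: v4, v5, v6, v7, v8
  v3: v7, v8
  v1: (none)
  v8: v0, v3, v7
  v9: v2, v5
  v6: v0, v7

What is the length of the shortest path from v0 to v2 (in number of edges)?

Distance 0: v0.
Distance 1: v4, v5, v6, v7, v8.
Distance 2: v3, v9.
Distance 3: v2 — contains v2.

3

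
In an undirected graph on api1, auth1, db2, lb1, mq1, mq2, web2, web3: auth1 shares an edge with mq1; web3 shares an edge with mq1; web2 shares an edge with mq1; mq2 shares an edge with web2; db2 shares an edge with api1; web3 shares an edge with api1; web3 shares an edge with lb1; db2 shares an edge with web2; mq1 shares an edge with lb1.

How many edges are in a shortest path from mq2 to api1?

Distance 0: mq2.
Distance 1: web2.
Distance 2: db2, mq1.
Distance 3: api1, auth1, lb1, web3 — contains api1.

3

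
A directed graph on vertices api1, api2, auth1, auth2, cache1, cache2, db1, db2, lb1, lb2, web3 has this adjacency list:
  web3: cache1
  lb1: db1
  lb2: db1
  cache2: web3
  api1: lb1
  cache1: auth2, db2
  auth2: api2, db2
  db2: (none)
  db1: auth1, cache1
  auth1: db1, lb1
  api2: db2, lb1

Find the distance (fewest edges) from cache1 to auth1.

5

Distance 0: cache1.
Distance 1: auth2, db2.
Distance 2: api2.
Distance 3: lb1.
Distance 4: db1.
Distance 5: auth1 — contains auth1.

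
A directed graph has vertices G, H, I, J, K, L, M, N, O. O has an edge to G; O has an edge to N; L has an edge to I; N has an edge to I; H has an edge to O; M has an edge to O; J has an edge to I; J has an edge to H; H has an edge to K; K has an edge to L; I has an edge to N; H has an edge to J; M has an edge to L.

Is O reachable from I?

No

Explore from I.
Distance 1: reach N.
The search from I is exhausted; no directed path reaches O.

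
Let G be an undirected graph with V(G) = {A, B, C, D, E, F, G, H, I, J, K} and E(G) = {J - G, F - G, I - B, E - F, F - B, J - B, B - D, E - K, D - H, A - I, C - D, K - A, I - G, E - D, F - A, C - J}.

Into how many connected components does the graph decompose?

1

From A: component {A, B, C, D, E, F, G, H, I, J, K}.
That's 1 component.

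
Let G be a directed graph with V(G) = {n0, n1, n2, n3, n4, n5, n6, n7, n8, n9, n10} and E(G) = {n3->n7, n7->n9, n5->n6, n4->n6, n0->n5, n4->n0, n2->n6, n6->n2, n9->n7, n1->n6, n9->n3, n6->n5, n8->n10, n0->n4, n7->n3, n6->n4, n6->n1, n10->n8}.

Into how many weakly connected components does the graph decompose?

From n0: component {n0, n1, n2, n4, n5, n6}.
From n3: component {n3, n7, n9}.
From n8: component {n8, n10}.
That's 3 components.

3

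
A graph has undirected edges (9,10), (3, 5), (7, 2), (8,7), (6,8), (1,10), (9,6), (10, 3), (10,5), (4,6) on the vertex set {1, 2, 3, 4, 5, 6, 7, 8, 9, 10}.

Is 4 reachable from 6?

Explore from 6.
Distance 1: reach 4, 8, 9.
Found 4.

Yes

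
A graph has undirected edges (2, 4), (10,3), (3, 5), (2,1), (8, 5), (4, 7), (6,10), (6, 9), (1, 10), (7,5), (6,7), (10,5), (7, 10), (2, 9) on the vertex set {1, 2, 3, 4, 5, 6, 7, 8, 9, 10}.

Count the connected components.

1

From 1: component {1, 2, 3, 4, 5, 6, 7, 8, 9, 10}.
That's 1 component.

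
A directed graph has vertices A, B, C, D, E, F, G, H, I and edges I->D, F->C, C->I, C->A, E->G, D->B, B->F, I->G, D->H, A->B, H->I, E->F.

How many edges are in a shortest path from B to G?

4

Distance 0: B.
Distance 1: F.
Distance 2: C.
Distance 3: A, I.
Distance 4: D, G — contains G.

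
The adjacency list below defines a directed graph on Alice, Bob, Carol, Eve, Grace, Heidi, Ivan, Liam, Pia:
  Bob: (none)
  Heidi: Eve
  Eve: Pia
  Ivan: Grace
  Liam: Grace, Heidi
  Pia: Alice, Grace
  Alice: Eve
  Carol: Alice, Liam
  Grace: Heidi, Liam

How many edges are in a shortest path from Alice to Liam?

Distance 0: Alice.
Distance 1: Eve.
Distance 2: Pia.
Distance 3: Grace.
Distance 4: Heidi, Liam — contains Liam.

4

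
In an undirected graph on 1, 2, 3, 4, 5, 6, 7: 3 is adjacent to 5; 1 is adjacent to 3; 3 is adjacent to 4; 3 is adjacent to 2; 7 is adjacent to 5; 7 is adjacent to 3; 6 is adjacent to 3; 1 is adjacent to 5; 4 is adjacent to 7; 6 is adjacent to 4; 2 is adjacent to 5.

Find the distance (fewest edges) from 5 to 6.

2

Distance 0: 5.
Distance 1: 1, 2, 3, 7.
Distance 2: 4, 6 — contains 6.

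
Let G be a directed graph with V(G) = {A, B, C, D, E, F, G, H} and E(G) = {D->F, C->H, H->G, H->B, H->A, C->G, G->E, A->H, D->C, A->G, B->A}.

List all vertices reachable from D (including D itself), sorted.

Start at D.
Its neighbours: C, F.
Then their neighbours: G, H.
Then next layer: A, B, E.
Every vertex is now reached.

A, B, C, D, E, F, G, H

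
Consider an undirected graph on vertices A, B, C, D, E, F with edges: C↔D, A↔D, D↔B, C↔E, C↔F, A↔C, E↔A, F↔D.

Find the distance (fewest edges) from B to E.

3

Distance 0: B.
Distance 1: D.
Distance 2: A, C, F.
Distance 3: E — contains E.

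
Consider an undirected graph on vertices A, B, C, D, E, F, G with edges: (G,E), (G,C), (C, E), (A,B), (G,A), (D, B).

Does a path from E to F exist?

No

Explore from E.
Distance 1: reach C, G.
Distance 2: reach A.
Distance 3: reach B.
Distance 4: reach D.
The search is exhausted without reaching F; it lies in a different component.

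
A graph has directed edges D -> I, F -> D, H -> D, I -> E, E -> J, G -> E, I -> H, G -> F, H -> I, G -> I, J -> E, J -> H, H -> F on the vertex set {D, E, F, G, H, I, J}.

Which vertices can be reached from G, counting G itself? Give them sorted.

D, E, F, G, H, I, J

Start at G.
Its neighbours: E, F, I.
Then their neighbours: D, H, J.
Every vertex is now reached.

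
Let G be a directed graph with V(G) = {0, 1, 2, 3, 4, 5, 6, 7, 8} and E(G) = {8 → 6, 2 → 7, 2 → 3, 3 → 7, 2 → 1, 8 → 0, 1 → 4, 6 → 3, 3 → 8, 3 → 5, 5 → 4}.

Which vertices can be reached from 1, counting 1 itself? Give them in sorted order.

Start at 1.
Its neighbours: 4.
Nothing further is reachable.

1, 4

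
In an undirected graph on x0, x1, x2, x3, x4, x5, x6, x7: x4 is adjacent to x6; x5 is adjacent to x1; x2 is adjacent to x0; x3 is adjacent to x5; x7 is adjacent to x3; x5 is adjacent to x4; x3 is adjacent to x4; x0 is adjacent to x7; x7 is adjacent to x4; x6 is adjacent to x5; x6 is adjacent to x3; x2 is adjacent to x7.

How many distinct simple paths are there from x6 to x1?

x6–x3–x4–x5–x1
x6–x3–x5–x1
x6–x3–x7–x4–x5–x1
x6–x4–x3–x5–x1
x6–x4–x5–x1
x6–x4–x7–x3–x5–x1
x6–x5–x1

7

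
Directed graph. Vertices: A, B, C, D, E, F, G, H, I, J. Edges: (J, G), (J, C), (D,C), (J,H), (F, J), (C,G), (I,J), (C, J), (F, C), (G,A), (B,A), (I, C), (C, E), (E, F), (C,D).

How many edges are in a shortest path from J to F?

3

Distance 0: J.
Distance 1: C, G, H.
Distance 2: A, D, E.
Distance 3: F — contains F.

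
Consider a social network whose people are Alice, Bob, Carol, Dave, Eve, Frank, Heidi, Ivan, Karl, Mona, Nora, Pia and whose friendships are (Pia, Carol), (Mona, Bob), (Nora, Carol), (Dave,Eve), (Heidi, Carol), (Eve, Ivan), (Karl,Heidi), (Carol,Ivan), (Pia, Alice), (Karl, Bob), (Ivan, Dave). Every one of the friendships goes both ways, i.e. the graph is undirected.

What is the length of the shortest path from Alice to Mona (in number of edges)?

6

Distance 0: Alice.
Distance 1: Pia.
Distance 2: Carol.
Distance 3: Heidi, Ivan, Nora.
Distance 4: Dave, Eve, Karl.
Distance 5: Bob.
Distance 6: Mona — contains Mona.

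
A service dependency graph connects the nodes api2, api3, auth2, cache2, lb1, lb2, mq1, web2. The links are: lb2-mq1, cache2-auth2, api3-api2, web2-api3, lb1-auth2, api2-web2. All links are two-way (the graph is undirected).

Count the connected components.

3

From api2: component {api2, api3, web2}.
From auth2: component {auth2, cache2, lb1}.
From lb2: component {lb2, mq1}.
That's 3 components.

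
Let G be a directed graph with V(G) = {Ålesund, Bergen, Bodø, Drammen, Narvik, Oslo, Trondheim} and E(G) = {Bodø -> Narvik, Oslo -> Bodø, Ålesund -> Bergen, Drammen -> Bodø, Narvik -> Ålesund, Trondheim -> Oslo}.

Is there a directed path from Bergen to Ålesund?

Bergen has no outgoing edges, so nothing is reachable from it.

No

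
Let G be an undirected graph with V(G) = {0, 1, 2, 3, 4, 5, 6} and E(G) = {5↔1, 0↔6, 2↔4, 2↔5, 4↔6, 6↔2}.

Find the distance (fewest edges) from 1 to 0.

Distance 0: 1.
Distance 1: 5.
Distance 2: 2.
Distance 3: 4, 6.
Distance 4: 0 — contains 0.

4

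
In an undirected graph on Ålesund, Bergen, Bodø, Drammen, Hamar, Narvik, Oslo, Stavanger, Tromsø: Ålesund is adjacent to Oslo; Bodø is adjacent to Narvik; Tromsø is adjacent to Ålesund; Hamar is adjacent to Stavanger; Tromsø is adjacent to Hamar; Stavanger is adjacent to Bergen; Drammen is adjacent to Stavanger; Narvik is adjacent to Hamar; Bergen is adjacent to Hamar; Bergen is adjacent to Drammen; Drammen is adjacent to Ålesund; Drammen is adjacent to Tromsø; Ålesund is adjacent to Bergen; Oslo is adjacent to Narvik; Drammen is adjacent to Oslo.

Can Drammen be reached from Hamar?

Explore from Hamar.
Distance 1: reach Bergen, Narvik, Stavanger, Tromsø.
Distance 2: reach Ålesund, Bodø, Drammen, Oslo.
Found Drammen.

Yes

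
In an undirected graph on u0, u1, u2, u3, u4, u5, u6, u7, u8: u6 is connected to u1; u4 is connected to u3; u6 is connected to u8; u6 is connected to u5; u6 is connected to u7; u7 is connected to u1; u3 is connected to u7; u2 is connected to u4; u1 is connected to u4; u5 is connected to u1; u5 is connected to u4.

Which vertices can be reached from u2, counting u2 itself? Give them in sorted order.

Start at u2.
Its neighbours: u4.
Then their neighbours: u1, u3, u5.
Then next layer: u6, u7.
Then next layer: u8.
Nothing further is reachable.

u1, u2, u3, u4, u5, u6, u7, u8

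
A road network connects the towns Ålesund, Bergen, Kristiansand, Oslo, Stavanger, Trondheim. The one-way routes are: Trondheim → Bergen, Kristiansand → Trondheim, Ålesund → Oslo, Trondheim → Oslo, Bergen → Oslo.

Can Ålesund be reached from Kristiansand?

Explore from Kristiansand.
Distance 1: reach Trondheim.
Distance 2: reach Bergen, Oslo.
The search from Kristiansand is exhausted; no directed path reaches Ålesund.

No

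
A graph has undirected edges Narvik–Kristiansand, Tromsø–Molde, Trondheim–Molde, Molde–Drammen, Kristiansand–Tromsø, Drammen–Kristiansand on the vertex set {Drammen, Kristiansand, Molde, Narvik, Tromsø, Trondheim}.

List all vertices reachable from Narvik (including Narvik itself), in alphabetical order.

Start at Narvik.
Its neighbours: Kristiansand.
Then their neighbours: Drammen, Tromsø.
Then next layer: Molde.
Then next layer: Trondheim.
Every vertex is now reached.

Drammen, Kristiansand, Molde, Narvik, Tromsø, Trondheim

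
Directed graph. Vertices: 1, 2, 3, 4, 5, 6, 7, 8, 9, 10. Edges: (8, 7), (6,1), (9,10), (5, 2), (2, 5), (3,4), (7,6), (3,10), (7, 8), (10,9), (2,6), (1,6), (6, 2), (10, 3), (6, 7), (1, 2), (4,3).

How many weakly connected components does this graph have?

From 1: component {1, 2, 5, 6, 7, 8}.
From 3: component {3, 4, 9, 10}.
That's 2 components.

2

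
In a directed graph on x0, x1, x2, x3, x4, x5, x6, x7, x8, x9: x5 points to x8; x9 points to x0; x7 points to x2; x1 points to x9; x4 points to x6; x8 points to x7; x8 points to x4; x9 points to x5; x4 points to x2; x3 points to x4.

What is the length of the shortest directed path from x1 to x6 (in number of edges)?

5

Distance 0: x1.
Distance 1: x9.
Distance 2: x0, x5.
Distance 3: x8.
Distance 4: x4, x7.
Distance 5: x2, x6 — contains x6.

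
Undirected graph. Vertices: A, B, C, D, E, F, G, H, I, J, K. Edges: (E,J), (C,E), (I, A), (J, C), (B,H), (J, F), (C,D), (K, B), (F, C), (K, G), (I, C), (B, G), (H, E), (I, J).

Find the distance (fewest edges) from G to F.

Distance 0: G.
Distance 1: B, K.
Distance 2: H.
Distance 3: E.
Distance 4: C, J.
Distance 5: D, F, I — contains F.

5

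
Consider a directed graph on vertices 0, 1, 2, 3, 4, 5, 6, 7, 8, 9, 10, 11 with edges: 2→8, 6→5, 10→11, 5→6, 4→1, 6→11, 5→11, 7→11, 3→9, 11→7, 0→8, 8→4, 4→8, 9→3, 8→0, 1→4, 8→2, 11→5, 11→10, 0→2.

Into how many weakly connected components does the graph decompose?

From 0: component {0, 1, 2, 4, 8}.
From 3: component {3, 9}.
From 5: component {5, 6, 7, 10, 11}.
That's 3 components.

3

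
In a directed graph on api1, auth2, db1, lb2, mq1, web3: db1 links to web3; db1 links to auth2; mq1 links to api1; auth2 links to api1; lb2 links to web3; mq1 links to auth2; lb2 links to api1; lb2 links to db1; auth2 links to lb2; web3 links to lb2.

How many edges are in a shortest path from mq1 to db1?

Distance 0: mq1.
Distance 1: api1, auth2.
Distance 2: lb2.
Distance 3: db1, web3 — contains db1.

3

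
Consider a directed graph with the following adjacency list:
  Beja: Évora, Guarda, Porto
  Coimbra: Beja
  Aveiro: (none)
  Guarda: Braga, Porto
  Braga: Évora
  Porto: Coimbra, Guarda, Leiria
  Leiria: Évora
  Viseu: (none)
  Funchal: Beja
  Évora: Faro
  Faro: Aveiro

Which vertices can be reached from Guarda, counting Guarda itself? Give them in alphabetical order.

Aveiro, Beja, Braga, Coimbra, Évora, Faro, Guarda, Leiria, Porto

Start at Guarda.
Its neighbours: Braga, Porto.
Then their neighbours: Coimbra, Évora, Leiria.
Then next layer: Beja, Faro.
Then next layer: Aveiro.
Nothing further is reachable.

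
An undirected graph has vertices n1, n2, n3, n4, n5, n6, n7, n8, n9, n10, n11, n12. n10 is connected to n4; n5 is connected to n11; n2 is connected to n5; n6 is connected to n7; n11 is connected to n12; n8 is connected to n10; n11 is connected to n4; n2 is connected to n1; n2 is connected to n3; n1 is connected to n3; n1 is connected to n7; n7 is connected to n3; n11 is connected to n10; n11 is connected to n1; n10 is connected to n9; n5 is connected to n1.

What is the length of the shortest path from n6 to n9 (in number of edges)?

Distance 0: n6.
Distance 1: n7.
Distance 2: n1, n3.
Distance 3: n2, n5, n11.
Distance 4: n4, n10, n12.
Distance 5: n8, n9 — contains n9.

5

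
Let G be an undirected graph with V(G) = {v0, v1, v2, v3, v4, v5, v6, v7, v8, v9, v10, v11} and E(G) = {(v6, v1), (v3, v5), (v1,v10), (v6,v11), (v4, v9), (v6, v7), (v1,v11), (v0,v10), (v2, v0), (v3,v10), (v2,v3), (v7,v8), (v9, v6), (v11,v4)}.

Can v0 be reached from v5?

Yes

Explore from v5.
Distance 1: reach v3.
Distance 2: reach v2, v10.
Distance 3: reach v0, v1.
Found v0.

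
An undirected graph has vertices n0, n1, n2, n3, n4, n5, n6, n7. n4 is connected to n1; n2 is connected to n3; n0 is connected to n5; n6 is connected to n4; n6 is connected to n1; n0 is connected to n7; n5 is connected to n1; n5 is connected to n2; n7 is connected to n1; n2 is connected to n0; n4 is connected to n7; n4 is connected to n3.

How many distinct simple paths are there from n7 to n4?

n7–n0–n2–n3–n4
n7–n0–n2–n5–n1–n4
n7–n0–n2–n5–n1–n6–n4
n7–n0–n5–n1–n4
n7–n0–n5–n1–n6–n4
n7–n0–n5–n2–n3–n4
n7–n1–n4
n7–n1–n5–n0–n2–n3–n4
n7–n1–n5–n2–n3–n4
n7–n1–n6–n4
n7–n4

11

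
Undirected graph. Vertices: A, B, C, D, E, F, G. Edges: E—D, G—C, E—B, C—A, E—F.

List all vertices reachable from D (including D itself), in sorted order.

Start at D.
Its neighbours: E.
Then their neighbours: B, F.
Nothing further is reachable.

B, D, E, F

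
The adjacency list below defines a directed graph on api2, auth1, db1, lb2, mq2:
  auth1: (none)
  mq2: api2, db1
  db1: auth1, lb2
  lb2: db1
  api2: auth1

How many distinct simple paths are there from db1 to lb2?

1

db1→lb2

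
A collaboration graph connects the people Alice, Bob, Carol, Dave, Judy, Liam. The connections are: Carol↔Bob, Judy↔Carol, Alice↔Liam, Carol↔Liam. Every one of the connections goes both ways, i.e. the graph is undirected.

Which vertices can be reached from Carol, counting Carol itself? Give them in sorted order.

Start at Carol.
Its neighbours: Bob, Judy, Liam.
Then their neighbours: Alice.
Nothing further is reachable.

Alice, Bob, Carol, Judy, Liam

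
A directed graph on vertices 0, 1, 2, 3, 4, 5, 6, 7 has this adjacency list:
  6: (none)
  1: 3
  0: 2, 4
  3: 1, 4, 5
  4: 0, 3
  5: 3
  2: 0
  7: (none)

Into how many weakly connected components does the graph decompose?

From 0: component {0, 1, 2, 3, 4, 5}.
From 6: component {6}.
From 7: component {7}.
That's 3 components.

3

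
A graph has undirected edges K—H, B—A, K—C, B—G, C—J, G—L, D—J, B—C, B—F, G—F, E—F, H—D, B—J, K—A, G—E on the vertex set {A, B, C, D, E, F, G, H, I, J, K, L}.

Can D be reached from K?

Yes

Explore from K.
Distance 1: reach A, C, H.
Distance 2: reach B, D, J.
Found D.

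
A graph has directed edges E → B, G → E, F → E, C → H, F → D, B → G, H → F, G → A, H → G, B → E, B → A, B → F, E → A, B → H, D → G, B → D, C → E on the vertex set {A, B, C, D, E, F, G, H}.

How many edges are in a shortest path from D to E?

Distance 0: D.
Distance 1: G.
Distance 2: A, E — contains E.

2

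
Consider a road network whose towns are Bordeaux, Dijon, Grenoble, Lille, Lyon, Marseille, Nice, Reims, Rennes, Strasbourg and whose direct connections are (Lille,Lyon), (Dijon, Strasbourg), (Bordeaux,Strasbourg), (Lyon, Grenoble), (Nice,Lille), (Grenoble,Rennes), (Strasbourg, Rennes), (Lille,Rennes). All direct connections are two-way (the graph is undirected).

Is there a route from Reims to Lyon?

Reims has no edges, so nothing is reachable from it.

No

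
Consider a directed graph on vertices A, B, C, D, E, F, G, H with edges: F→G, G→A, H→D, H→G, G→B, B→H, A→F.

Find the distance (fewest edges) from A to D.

5

Distance 0: A.
Distance 1: F.
Distance 2: G.
Distance 3: B.
Distance 4: H.
Distance 5: D — contains D.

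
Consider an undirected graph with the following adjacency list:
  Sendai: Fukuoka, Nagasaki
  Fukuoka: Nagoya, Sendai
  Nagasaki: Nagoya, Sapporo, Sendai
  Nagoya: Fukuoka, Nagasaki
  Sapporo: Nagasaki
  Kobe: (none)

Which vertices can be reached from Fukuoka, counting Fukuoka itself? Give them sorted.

Start at Fukuoka.
Its neighbours: Nagoya, Sendai.
Then their neighbours: Nagasaki.
Then next layer: Sapporo.
Nothing further is reachable.

Fukuoka, Nagasaki, Nagoya, Sapporo, Sendai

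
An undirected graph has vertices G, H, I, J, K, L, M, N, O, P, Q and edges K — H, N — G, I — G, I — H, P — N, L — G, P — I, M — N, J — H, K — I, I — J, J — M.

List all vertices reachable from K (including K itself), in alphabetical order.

Start at K.
Its neighbours: H, I.
Then their neighbours: G, J, P.
Then next layer: L, M, N.
Nothing further is reachable.

G, H, I, J, K, L, M, N, P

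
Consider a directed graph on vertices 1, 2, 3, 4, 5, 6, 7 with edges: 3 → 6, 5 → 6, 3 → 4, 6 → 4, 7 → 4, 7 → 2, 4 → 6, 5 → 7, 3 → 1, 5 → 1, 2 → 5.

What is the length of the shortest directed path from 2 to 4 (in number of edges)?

3

Distance 0: 2.
Distance 1: 5.
Distance 2: 1, 6, 7.
Distance 3: 4 — contains 4.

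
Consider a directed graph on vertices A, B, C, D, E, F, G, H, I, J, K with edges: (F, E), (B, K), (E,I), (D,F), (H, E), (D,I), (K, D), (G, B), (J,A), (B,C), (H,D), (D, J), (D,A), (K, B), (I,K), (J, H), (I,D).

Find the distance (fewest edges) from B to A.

Distance 0: B.
Distance 1: C, K.
Distance 2: D.
Distance 3: A, F, I, J — contains A.

3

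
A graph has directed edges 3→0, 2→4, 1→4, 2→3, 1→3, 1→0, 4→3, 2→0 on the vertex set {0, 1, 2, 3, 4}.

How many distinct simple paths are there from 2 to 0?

2→0
2→3→0
2→4→3→0

3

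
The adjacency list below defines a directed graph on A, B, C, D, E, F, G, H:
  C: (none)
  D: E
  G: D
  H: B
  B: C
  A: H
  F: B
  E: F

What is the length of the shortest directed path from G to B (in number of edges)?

Distance 0: G.
Distance 1: D.
Distance 2: E.
Distance 3: F.
Distance 4: B — contains B.

4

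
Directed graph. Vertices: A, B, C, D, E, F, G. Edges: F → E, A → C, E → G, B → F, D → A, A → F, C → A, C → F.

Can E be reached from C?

Explore from C.
Distance 1: reach A, F.
Distance 2: reach E.
Found E.

Yes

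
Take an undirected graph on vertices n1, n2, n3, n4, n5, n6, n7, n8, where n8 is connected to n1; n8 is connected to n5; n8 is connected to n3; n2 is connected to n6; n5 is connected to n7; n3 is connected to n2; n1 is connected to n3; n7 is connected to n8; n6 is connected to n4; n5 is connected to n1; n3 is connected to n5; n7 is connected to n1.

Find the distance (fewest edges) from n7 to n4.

5

Distance 0: n7.
Distance 1: n1, n5, n8.
Distance 2: n3.
Distance 3: n2.
Distance 4: n6.
Distance 5: n4 — contains n4.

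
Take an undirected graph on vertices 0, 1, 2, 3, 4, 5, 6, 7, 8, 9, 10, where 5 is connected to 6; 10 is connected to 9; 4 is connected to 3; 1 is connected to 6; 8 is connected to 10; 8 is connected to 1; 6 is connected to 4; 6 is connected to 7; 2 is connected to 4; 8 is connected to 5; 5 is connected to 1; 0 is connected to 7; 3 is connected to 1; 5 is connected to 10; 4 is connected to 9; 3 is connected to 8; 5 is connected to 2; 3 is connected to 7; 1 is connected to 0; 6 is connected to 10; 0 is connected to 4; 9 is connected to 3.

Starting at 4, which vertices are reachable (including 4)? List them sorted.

0, 1, 2, 3, 4, 5, 6, 7, 8, 9, 10

Start at 4.
Its neighbours: 0, 2, 3, 6, 9.
Then their neighbours: 1, 5, 7, 8, 10.
Every vertex is now reached.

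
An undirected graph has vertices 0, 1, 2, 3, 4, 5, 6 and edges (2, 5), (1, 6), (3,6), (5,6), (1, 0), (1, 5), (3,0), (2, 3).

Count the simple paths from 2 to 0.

7

2–3–0
2–3–6–1–0
2–3–6–5–1–0
2–5–1–0
2–5–1–6–3–0
2–5–6–1–0
2–5–6–3–0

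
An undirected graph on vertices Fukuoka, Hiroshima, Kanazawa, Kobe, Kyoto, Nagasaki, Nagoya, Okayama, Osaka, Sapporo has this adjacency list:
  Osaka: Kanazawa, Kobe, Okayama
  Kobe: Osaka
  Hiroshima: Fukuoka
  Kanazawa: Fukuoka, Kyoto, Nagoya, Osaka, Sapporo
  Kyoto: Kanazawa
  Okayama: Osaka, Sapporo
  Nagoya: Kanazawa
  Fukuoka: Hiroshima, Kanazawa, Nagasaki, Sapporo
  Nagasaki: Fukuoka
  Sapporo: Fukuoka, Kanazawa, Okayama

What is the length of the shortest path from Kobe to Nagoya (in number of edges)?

3

Distance 0: Kobe.
Distance 1: Osaka.
Distance 2: Kanazawa, Okayama.
Distance 3: Fukuoka, Kyoto, Nagoya, Sapporo — contains Nagoya.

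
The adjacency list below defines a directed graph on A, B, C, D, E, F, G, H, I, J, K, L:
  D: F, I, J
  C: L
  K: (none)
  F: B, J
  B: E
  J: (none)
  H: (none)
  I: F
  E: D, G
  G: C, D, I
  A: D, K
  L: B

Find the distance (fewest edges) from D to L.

Distance 0: D.
Distance 1: F, I, J.
Distance 2: B.
Distance 3: E.
Distance 4: G.
Distance 5: C.
Distance 6: L — contains L.

6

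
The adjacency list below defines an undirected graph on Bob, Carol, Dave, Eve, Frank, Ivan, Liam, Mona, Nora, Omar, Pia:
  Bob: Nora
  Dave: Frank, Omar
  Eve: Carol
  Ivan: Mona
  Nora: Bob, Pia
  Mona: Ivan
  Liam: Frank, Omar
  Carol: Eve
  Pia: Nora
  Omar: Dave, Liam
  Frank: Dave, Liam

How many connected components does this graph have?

From Bob: component {Bob, Nora, Pia}.
From Carol: component {Carol, Eve}.
From Dave: component {Dave, Frank, Liam, Omar}.
From Ivan: component {Ivan, Mona}.
That's 4 components.

4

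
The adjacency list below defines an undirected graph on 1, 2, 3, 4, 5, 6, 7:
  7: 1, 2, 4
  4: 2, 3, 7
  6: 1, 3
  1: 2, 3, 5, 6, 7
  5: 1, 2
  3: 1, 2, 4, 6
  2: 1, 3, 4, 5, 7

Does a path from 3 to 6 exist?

Explore from 3.
Distance 1: reach 1, 2, 4, 6.
Found 6.

Yes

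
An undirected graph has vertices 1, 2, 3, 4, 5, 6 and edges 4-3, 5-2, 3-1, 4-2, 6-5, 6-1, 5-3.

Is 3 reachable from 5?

Yes

Explore from 5.
Distance 1: reach 2, 3, 6.
Found 3.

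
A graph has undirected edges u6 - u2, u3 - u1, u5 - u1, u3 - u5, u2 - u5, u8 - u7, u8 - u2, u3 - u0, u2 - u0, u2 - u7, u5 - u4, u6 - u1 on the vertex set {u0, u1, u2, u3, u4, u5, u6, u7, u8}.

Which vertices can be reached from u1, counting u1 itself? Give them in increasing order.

Start at u1.
Its neighbours: u3, u5, u6.
Then their neighbours: u0, u2, u4.
Then next layer: u7, u8.
Every vertex is now reached.

u0, u1, u2, u3, u4, u5, u6, u7, u8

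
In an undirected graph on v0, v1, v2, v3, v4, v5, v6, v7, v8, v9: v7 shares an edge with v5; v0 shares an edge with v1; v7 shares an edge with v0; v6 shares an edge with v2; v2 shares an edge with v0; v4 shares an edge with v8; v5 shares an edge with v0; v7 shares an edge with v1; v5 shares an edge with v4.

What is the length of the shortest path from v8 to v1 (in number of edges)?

Distance 0: v8.
Distance 1: v4.
Distance 2: v5.
Distance 3: v0, v7.
Distance 4: v1, v2 — contains v1.

4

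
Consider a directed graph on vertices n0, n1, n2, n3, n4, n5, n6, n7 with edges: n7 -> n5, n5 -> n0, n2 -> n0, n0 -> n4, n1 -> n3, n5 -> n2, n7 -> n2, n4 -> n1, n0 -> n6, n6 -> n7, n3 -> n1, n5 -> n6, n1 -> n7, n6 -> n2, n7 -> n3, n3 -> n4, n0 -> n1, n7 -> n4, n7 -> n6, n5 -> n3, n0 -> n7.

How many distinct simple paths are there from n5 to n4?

n5→n0→n1→n3→n4
n5→n0→n1→n7→n3→n4
n5→n0→n1→n7→n4
n5→n0→n4
n5→n0→n6→n7→n3→n4
n5→n0→n6→n7→n4
n5→n0→n7→n3→n4
n5→n0→n7→n4
... and 22 more.

30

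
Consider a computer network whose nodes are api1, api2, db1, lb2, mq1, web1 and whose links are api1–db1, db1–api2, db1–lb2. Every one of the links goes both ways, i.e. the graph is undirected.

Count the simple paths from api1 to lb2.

api1–db1–lb2

1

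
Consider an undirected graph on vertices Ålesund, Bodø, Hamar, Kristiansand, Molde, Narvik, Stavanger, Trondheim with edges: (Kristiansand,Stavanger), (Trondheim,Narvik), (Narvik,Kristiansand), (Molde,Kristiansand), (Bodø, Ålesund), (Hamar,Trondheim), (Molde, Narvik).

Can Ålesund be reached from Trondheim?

Explore from Trondheim.
Distance 1: reach Hamar, Narvik.
Distance 2: reach Kristiansand, Molde.
Distance 3: reach Stavanger.
The search is exhausted without reaching Ålesund; it lies in a different component.

No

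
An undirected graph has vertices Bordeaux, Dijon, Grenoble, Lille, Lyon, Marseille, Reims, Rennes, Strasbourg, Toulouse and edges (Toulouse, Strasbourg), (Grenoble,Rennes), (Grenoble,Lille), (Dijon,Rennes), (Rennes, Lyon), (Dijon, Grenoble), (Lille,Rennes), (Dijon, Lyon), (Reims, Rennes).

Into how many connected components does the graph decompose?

From Bordeaux: component {Bordeaux}.
From Dijon: component {Dijon, Grenoble, Lille, Lyon, Reims, Rennes}.
From Marseille: component {Marseille}.
From Strasbourg: component {Strasbourg, Toulouse}.
That's 4 components.

4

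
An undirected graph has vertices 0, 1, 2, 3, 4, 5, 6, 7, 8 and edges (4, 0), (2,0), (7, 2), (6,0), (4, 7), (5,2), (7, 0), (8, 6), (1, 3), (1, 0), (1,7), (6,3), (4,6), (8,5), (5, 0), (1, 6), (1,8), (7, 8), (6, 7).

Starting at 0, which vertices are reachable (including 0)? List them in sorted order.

0, 1, 2, 3, 4, 5, 6, 7, 8

Start at 0.
Its neighbours: 1, 2, 4, 5, 6, 7.
Then their neighbours: 3, 8.
Every vertex is now reached.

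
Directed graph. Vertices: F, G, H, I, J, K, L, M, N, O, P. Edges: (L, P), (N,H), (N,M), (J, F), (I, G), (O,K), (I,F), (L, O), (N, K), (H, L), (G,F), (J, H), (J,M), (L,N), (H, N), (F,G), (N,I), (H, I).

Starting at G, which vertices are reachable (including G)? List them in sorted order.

Start at G.
Its neighbours: F.
Nothing further is reachable.

F, G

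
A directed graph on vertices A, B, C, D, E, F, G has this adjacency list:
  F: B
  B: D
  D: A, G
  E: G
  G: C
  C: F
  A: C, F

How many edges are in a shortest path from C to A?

Distance 0: C.
Distance 1: F.
Distance 2: B.
Distance 3: D.
Distance 4: A, G — contains A.

4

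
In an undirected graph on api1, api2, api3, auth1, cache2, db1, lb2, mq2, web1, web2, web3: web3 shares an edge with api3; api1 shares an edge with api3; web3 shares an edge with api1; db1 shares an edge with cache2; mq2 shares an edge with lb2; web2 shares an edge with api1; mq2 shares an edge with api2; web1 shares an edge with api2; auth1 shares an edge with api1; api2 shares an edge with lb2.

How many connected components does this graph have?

From api1: component {api1, api3, auth1, web2, web3}.
From api2: component {api2, lb2, mq2, web1}.
From cache2: component {cache2, db1}.
That's 3 components.

3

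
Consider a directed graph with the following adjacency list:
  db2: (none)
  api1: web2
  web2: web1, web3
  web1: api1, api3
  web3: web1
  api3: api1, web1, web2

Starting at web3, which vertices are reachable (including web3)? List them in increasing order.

api1, api3, web1, web2, web3

Start at web3.
Its neighbours: web1.
Then their neighbours: api1, api3.
Then next layer: web2.
Nothing further is reachable.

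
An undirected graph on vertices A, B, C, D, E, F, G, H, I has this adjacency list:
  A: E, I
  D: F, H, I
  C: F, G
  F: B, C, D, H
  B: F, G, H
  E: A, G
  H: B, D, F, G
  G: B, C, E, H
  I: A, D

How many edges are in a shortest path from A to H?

Distance 0: A.
Distance 1: E, I.
Distance 2: D, G.
Distance 3: B, C, F, H — contains H.

3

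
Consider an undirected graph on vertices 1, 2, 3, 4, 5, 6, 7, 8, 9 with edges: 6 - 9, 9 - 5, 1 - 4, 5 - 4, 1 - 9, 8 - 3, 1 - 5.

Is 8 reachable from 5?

No

Explore from 5.
Distance 1: reach 1, 4, 9.
Distance 2: reach 6.
The search is exhausted without reaching 8; it lies in a different component.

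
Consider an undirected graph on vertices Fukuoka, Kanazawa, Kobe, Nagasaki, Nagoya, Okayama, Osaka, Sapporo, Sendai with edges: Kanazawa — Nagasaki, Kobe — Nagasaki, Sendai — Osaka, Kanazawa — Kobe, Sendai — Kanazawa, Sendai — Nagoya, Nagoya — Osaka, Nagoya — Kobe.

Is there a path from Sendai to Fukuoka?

Explore from Sendai.
Distance 1: reach Kanazawa, Nagoya, Osaka.
Distance 2: reach Kobe, Nagasaki.
The search is exhausted without reaching Fukuoka; it lies in a different component.

No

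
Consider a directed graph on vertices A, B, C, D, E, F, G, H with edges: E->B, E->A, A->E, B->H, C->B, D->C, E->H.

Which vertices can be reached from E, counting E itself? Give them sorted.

Start at E.
Its neighbours: A, B, H.
Nothing further is reachable.

A, B, E, H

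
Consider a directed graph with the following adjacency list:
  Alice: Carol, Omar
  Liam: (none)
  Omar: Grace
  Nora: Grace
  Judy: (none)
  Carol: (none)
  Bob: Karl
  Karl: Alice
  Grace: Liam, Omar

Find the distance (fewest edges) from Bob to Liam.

5

Distance 0: Bob.
Distance 1: Karl.
Distance 2: Alice.
Distance 3: Carol, Omar.
Distance 4: Grace.
Distance 5: Liam — contains Liam.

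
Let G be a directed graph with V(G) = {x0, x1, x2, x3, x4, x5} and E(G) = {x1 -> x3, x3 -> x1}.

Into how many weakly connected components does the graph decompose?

5

From x0: component {x0}.
From x1: component {x1, x3}.
From x2: component {x2}.
From x4: component {x4}.
From x5: component {x5}.
That's 5 components.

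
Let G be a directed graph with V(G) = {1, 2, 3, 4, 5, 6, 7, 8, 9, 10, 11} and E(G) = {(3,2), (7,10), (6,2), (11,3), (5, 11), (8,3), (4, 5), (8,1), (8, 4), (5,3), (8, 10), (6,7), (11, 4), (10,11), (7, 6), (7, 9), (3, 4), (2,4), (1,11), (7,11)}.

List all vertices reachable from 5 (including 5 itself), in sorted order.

Start at 5.
Its neighbours: 3, 11.
Then their neighbours: 2, 4.
Nothing further is reachable.

2, 3, 4, 5, 11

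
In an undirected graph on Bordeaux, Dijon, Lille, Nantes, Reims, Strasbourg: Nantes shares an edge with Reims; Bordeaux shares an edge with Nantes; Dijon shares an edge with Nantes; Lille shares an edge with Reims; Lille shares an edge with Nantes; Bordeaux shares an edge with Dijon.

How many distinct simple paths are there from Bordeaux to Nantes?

2

Bordeaux–Dijon–Nantes
Bordeaux–Nantes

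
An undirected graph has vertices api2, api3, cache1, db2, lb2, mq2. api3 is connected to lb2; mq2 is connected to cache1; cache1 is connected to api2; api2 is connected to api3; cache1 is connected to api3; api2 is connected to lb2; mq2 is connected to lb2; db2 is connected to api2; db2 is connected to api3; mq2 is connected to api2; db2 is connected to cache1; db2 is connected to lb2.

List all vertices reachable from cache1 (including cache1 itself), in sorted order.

api2, api3, cache1, db2, lb2, mq2

Start at cache1.
Its neighbours: api2, api3, db2, mq2.
Then their neighbours: lb2.
Every vertex is now reached.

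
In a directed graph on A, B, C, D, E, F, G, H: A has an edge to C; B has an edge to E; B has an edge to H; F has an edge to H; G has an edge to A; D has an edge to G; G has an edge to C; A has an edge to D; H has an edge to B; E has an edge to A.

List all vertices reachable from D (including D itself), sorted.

A, C, D, G

Start at D.
Its neighbours: G.
Then their neighbours: A, C.
Nothing further is reachable.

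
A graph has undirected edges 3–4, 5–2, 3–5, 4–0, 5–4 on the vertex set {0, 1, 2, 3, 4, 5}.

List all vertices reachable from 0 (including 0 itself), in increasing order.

0, 2, 3, 4, 5

Start at 0.
Its neighbours: 4.
Then their neighbours: 3, 5.
Then next layer: 2.
Nothing further is reachable.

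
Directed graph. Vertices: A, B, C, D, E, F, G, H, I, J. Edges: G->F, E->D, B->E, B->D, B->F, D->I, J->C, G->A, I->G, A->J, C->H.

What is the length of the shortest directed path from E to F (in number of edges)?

Distance 0: E.
Distance 1: D.
Distance 2: I.
Distance 3: G.
Distance 4: A, F — contains F.

4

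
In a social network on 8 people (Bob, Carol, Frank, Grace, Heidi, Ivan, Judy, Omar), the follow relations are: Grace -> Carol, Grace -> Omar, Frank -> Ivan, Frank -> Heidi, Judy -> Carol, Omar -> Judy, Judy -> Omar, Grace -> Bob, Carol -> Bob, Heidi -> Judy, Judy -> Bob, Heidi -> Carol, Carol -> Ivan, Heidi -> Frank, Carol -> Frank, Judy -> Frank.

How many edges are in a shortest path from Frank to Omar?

3

Distance 0: Frank.
Distance 1: Heidi, Ivan.
Distance 2: Carol, Judy.
Distance 3: Bob, Omar — contains Omar.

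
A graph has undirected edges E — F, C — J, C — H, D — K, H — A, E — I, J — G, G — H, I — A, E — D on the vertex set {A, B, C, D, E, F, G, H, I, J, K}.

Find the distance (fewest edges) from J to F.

6

Distance 0: J.
Distance 1: C, G.
Distance 2: H.
Distance 3: A.
Distance 4: I.
Distance 5: E.
Distance 6: D, F — contains F.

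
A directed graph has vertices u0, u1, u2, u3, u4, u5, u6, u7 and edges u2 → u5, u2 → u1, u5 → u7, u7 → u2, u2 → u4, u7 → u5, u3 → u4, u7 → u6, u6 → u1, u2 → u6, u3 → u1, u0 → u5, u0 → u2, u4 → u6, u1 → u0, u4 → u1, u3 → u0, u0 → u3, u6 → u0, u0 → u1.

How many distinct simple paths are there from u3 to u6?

u3→u0→u2→u4→u6
u3→u0→u2→u5→u7→u6
u3→u0→u2→u6
u3→u0→u5→u7→u2→u4→u6
u3→u0→u5→u7→u2→u6
u3→u0→u5→u7→u6
u3→u1→u0→u2→u4→u6
u3→u1→u0→u2→u5→u7→u6
... and 9 more.

17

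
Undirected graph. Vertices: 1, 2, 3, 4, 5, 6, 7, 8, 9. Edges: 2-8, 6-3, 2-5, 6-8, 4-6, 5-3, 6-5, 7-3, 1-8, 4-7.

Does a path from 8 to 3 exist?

Explore from 8.
Distance 1: reach 1, 2, 6.
Distance 2: reach 3, 4, 5.
Found 3.

Yes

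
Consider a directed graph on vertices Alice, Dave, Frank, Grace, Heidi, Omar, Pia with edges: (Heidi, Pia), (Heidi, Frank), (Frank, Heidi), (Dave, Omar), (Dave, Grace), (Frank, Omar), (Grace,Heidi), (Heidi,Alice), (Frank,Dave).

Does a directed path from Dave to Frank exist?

Explore from Dave.
Distance 1: reach Grace, Omar.
Distance 2: reach Heidi.
Distance 3: reach Alice, Frank, Pia.
Found Frank.

Yes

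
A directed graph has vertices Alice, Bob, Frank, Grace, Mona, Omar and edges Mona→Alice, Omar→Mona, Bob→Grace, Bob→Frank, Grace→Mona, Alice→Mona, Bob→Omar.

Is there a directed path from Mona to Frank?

Explore from Mona.
Distance 1: reach Alice.
The search from Mona is exhausted; no directed path reaches Frank.

No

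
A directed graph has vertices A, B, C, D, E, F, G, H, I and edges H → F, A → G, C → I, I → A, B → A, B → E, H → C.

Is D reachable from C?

Explore from C.
Distance 1: reach I.
Distance 2: reach A.
Distance 3: reach G.
The search from C is exhausted; no directed path reaches D.

No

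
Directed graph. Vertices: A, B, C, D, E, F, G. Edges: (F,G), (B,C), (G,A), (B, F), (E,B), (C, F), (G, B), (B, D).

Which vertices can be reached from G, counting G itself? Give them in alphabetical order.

Start at G.
Its neighbours: A, B.
Then their neighbours: C, D, F.
Nothing further is reachable.

A, B, C, D, F, G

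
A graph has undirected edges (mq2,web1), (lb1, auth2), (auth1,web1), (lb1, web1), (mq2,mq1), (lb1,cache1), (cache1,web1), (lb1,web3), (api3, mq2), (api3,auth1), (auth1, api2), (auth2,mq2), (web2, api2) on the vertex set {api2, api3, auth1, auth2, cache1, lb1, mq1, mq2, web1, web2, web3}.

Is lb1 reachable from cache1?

Explore from cache1.
Distance 1: reach lb1, web1.
Found lb1.

Yes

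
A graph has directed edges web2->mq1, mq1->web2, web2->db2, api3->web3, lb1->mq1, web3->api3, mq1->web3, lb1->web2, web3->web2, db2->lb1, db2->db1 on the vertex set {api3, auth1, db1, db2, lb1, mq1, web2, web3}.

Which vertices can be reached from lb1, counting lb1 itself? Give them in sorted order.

Start at lb1.
Its neighbours: mq1, web2.
Then their neighbours: db2, web3.
Then next layer: api3, db1.
Nothing further is reachable.

api3, db1, db2, lb1, mq1, web2, web3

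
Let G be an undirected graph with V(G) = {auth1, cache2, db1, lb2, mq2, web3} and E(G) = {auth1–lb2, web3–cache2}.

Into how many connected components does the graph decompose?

4

From auth1: component {auth1, lb2}.
From cache2: component {cache2, web3}.
From db1: component {db1}.
From mq2: component {mq2}.
That's 4 components.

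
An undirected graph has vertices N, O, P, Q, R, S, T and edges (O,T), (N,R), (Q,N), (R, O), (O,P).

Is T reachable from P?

Explore from P.
Distance 1: reach O.
Distance 2: reach R, T.
Found T.

Yes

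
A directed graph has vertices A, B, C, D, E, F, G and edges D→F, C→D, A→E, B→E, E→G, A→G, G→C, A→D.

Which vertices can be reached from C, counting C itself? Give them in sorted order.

Start at C.
Its neighbours: D.
Then their neighbours: F.
Nothing further is reachable.

C, D, F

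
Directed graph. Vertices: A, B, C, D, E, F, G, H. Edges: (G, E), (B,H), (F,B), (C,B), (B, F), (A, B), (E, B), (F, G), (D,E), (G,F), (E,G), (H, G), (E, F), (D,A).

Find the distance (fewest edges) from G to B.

Distance 0: G.
Distance 1: E, F.
Distance 2: B — contains B.

2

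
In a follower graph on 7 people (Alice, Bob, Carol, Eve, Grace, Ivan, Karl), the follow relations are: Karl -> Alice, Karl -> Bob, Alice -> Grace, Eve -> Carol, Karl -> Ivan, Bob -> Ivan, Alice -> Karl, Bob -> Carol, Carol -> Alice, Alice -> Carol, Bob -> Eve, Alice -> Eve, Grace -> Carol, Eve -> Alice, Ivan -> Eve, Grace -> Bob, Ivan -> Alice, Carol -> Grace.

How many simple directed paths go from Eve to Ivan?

Eve→Alice→Carol→Grace→Bob→Ivan
Eve→Alice→Grace→Bob→Ivan
Eve→Alice→Karl→Bob→Ivan
Eve→Alice→Karl→Ivan
Eve→Carol→Alice→Grace→Bob→Ivan
Eve→Carol→Alice→Karl→Bob→Ivan
Eve→Carol→Alice→Karl→Ivan
Eve→Carol→Grace→Bob→Ivan

8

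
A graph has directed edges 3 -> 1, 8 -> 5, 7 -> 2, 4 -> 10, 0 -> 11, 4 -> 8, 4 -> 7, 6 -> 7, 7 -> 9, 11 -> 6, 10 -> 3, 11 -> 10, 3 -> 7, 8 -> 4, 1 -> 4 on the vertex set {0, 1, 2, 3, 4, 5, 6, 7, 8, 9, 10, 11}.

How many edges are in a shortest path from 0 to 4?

5

Distance 0: 0.
Distance 1: 11.
Distance 2: 6, 10.
Distance 3: 3, 7.
Distance 4: 1, 2, 9.
Distance 5: 4 — contains 4.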